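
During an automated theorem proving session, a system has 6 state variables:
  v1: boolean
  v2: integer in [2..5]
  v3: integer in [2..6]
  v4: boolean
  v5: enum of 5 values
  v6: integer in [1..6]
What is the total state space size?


State space = product of domain sizes of all variables.
Domain sizes:
  v1 (boolean): 2
  v2 (integer in [2..5]): 4
  v3 (integer in [2..6]): 5
  v4 (boolean): 2
  v5 (enum of 5 values): 5
  v6 (integer in [1..6]): 6
Product = 2 * 4 * 5 * 2 * 5 * 6 = 2400

2400


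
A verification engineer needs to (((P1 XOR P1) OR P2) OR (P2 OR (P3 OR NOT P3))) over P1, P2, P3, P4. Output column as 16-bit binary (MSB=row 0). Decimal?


Formula: (((P1 XOR P1) OR P2) OR (P2 OR (P3 OR NOT P3))) over P1, P2, P3, P4 (16 rows)
Evaluate each row (bits = P1,P2,P3,P4, MSB first):
  row 0 [0000]: (((0 XOR 0) OR 0) OR (0 OR (0 OR NOT 0))) -> 1
  row 1 [0001]: (((0 XOR 0) OR 0) OR (0 OR (0 OR NOT 0))) -> 1
  row 2 [0010]: (((0 XOR 0) OR 0) OR (0 OR (1 OR NOT 1))) -> 1
  row 3 [0011]: (((0 XOR 0) OR 0) OR (0 OR (1 OR NOT 1))) -> 1
  row 4 [0100]: (((0 XOR 0) OR 1) OR (1 OR (0 OR NOT 0))) -> 1
  row 5 [0101]: (((0 XOR 0) OR 1) OR (1 OR (0 OR NOT 0))) -> 1
  row 6 [0110]: (((0 XOR 0) OR 1) OR (1 OR (1 OR NOT 1))) -> 1
  row 7 [0111]: (((0 XOR 0) OR 1) OR (1 OR (1 OR NOT 1))) -> 1
  row 8 [1000]: (((1 XOR 1) OR 0) OR (0 OR (0 OR NOT 0))) -> 1
  row 9 [1001]: (((1 XOR 1) OR 0) OR (0 OR (0 OR NOT 0))) -> 1
  row 10 [1010]: (((1 XOR 1) OR 0) OR (0 OR (1 OR NOT 1))) -> 1
  row 11 [1011]: (((1 XOR 1) OR 0) OR (0 OR (1 OR NOT 1))) -> 1
  row 12 [1100]: (((1 XOR 1) OR 1) OR (1 OR (0 OR NOT 0))) -> 1
  row 13 [1101]: (((1 XOR 1) OR 1) OR (1 OR (0 OR NOT 0))) -> 1
  row 14 [1110]: (((1 XOR 1) OR 1) OR (1 OR (1 OR NOT 1))) -> 1
  row 15 [1111]: (((1 XOR 1) OR 1) OR (1 OR (1 OR NOT 1))) -> 1
Full result column, 4 rows per line (P1,P2 fixed per line; P3,P4 runs 00..11 left to right):
  rows 0-3 [P1,P2=00]: 1111  = hex F
  rows 4-7 [P1,P2=01]: 1111  = hex F
  rows 8-11 [P1,P2=10]: 1111  = hex F
  rows 12-15 [P1,P2=11]: 1111  = hex F
Output column (row 0 .. row 15) = 1111111111111111
Output column grouped in 4s = 1111 1111 1111 1111 = 0xFFFF
Convert to decimal digit by digit (value = value*16 + digit):
  F -> 15
  15*16 + 15 (F) = 255
  255*16 + 15 (F) = 4095
  4095*16 + 15 (F) = 65535
Decimal = 65535

65535


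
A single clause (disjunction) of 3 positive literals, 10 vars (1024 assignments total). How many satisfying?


Step 1: Total=2^10=1024
Step 2: Unsat when all 3 false: 2^7=128
Step 3: Sat=1024-128=896

896


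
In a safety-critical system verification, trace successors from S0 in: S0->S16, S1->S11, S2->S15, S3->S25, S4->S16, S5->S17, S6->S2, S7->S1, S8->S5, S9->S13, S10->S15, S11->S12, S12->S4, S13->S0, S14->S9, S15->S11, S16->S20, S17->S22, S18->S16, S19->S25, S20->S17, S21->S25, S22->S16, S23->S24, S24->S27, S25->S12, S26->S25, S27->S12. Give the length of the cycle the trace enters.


Trace from S0 until a state repeats:
  S0 -> S16 -> S20 -> S17 -> S22 -> S16
S16 first seen at step 1, revisited at step 5.
Cycle length = 5 - 1 = 4

4


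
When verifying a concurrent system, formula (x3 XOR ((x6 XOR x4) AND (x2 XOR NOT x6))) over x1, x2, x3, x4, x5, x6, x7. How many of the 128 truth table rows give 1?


Formula: (x3 XOR ((x6 XOR x4) AND (x2 XOR NOT x6))) over 7 vars (128 rows)
Evaluate each row (x1, x2, x3, x4, x5, x6, x7 as bits, MSB first):
  row 0 [0000000]: (0 XOR ((0 XOR 0) AND (0 XOR NOT 0))) -> 0
  row 1 [0000001]: (0 XOR ((0 XOR 0) AND (0 XOR NOT 0))) -> 0
  row 2 [0000010]: (0 XOR ((1 XOR 0) AND (0 XOR NOT 1))) -> 0
  row 3 [0000011]: (0 XOR ((1 XOR 0) AND (0 XOR NOT 1))) -> 0
  row 4 [0000100]: (0 XOR ((0 XOR 0) AND (0 XOR NOT 0))) -> 0
  (every remaining row is evaluated the same way; all 128 results are listed next)
Full result column, 8 rows per line (x1,x2,x3,x4 fixed per line; x5,x6,x7 runs 000..111 left to right):
  rows 0-7 [x1,x2,x3,x4=0000]: 00000000  (ones: 0)
  rows 8-15 [x1,x2,x3,x4=0001]: 11001100  (ones: 4)
  rows 16-23 [x1,x2,x3,x4=0010]: 11111111  (ones: 8)
  rows 24-31 [x1,x2,x3,x4=0011]: 00110011  (ones: 4)
  rows 32-39 [x1,x2,x3,x4=0100]: 00110011  (ones: 4)
  rows 40-47 [x1,x2,x3,x4=0101]: 00000000  (ones: 0)
  rows 48-55 [x1,x2,x3,x4=0110]: 11001100  (ones: 4)
  rows 56-63 [x1,x2,x3,x4=0111]: 11111111  (ones: 8)
  rows 64-71 [x1,x2,x3,x4=1000]: 00000000  (ones: 0)
  rows 72-79 [x1,x2,x3,x4=1001]: 11001100  (ones: 4)
  rows 80-87 [x1,x2,x3,x4=1010]: 11111111  (ones: 8)
  rows 88-95 [x1,x2,x3,x4=1011]: 00110011  (ones: 4)
  rows 96-103 [x1,x2,x3,x4=1100]: 00110011  (ones: 4)
  rows 104-111 [x1,x2,x3,x4=1101]: 00000000  (ones: 0)
  rows 112-119 [x1,x2,x3,x4=1110]: 11001100  (ones: 4)
  rows 120-127 [x1,x2,x3,x4=1111]: 11111111  (ones: 8)
Count of 1-rows = 0+4+8+4+4+0+4+8+0+4+8+4+4+0+4+8 = 64

64


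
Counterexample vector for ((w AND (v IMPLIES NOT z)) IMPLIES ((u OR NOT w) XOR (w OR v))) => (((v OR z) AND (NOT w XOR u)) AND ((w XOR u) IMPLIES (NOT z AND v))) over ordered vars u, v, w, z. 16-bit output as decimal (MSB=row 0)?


F1 = ((w AND (v IMPLIES NOT z)) IMPLIES ((u OR NOT w) XOR (w OR v)))
F2 = (((v OR z) AND (NOT w XOR u)) AND ((w XOR u) IMPLIES (NOT z AND v)))
Counterexample to F1=>F2 is where F1=1 and F2=0.
Evaluate each row (bits = u,v,w,z, MSB first):
  row 0 [0000]: F1=1 F2=0 -> F1&~F2 -> 1
  row 1 [0001]: F1=1 F2=1 -> F1&~F2 -> 0
  row 2 [0010]: F1=1 F2=0 -> F1&~F2 -> 1
  row 3 [0011]: F1=1 F2=0 -> F1&~F2 -> 1
  row 4 [0100]: F1=1 F2=1 -> F1&~F2 -> 0
  row 5 [0101]: F1=1 F2=1 -> F1&~F2 -> 0
  row 6 [0110]: F1=1 F2=0 -> F1&~F2 -> 1
  row 7 [0111]: F1=1 F2=0 -> F1&~F2 -> 1
  row 8 [1000]: F1=1 F2=0 -> F1&~F2 -> 1
  row 9 [1001]: F1=1 F2=0 -> F1&~F2 -> 1
  row 10 [1010]: F1=0 F2=0 -> F1&~F2 -> 0
  row 11 [1011]: F1=0 F2=1 -> F1&~F2 -> 0
  row 12 [1100]: F1=1 F2=0 -> F1&~F2 -> 1
  row 13 [1101]: F1=1 F2=0 -> F1&~F2 -> 1
  row 14 [1110]: F1=0 F2=1 -> F1&~F2 -> 0
  row 15 [1111]: F1=1 F2=1 -> F1&~F2 -> 0
Full result column, 4 rows per line (u,v fixed per line; w,z runs 00..11 left to right):
  rows 0-3 [u,v=00]: 1011  = hex B
  rows 4-7 [u,v=01]: 0011  = hex 3
  rows 8-11 [u,v=10]: 1100  = hex C
  rows 12-15 [u,v=11]: 1100  = hex C
Counterexample vector (row 0 .. row 15) = 1011001111001100
Output column grouped in 4s = 1011 0011 1100 1100 = 0xB3CC
Convert to decimal digit by digit (value = value*16 + digit):
  B -> 11
  11*16 + 3 = 179
  179*16 + 12 (C) = 2876
  2876*16 + 12 (C) = 46028
Decimal = 46028

46028


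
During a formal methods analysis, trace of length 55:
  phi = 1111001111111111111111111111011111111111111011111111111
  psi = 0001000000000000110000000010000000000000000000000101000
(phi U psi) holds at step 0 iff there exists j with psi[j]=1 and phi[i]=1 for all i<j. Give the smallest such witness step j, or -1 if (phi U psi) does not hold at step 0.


(phi U psi) at 0: need smallest j with psi[j]=1 and phi[i]=1 for all i in [0,j).
Scan from step 0:
  step 0: phi=1, psi=0 -> continue
  step 1: phi=1, psi=0 -> continue
  step 2: phi=1, psi=0 -> continue
  step 3: psi=1 and phi held for [0,3) -> witness found
Witness step = 3

3


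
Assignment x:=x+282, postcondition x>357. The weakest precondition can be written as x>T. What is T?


Formula: wp(x:=E, P) = P[E/x] (substitute E for x in postcondition)
Step 1: Postcondition: x>357
Step 2: Substitute x+282 for x: x+282>357
Step 3: Solve for x: x > 357-282 = 75

75


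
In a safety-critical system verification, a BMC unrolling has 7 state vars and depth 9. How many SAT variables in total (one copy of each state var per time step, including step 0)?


BMC unrolls to depth k, creating one copy of each state var for steps 0..k.
Step count = 9 + 1 = 10 (steps 0 through 9)
Vars per step = 7
Total = 7 * 10 = 70

70


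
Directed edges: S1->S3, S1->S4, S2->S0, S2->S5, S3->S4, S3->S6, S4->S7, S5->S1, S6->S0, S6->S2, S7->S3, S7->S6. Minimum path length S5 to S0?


BFS layer-by-layer from S5:
  dist 0: {S5}
  dist 1: {S1}
  dist 2: {S3, S4}
  dist 3: {S6, S7}
  dist 4: {S0, S2}
  -> S0 reached at distance 4
Shortest path length = 4

4


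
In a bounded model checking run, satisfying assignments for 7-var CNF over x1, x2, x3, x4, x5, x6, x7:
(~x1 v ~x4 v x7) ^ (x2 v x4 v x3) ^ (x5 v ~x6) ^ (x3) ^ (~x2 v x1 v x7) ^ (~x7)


CNF with 6 clauses over 7 vars (128 assignments).
An assignment satisfies CNF iff every clause has >=1 true literal.
Check each row (bits = x1,x2,x3,x4,x5,x6,x7; clause T/F shown):
  row 0 [0000000]: clauses=TFTFTT -> 0
  row 1 [0000001]: clauses=TFTFTF -> 0
  row 2 [0000010]: clauses=TFFFTT -> 0
  row 3 [0000011]: clauses=TFFFTF -> 0
  row 4 [0000100]: clauses=TFTFTT -> 0
  (every remaining row is evaluated the same way; all 128 results are listed next)
Full result column, 8 rows per line (x1,x2,x3,x4 fixed per line; x5,x6,x7 runs 000..111 left to right):
  rows 0-7 [x1,x2,x3,x4=0000]: 00000000  (ones: 0)
  rows 8-15 [x1,x2,x3,x4=0001]: 00000000  (ones: 0)
  rows 16-23 [x1,x2,x3,x4=0010]: 10001010  (ones: 3)
  rows 24-31 [x1,x2,x3,x4=0011]: 10001010  (ones: 3)
  rows 32-39 [x1,x2,x3,x4=0100]: 00000000  (ones: 0)
  rows 40-47 [x1,x2,x3,x4=0101]: 00000000  (ones: 0)
  rows 48-55 [x1,x2,x3,x4=0110]: 00000000  (ones: 0)
  rows 56-63 [x1,x2,x3,x4=0111]: 00000000  (ones: 0)
  rows 64-71 [x1,x2,x3,x4=1000]: 00000000  (ones: 0)
  rows 72-79 [x1,x2,x3,x4=1001]: 00000000  (ones: 0)
  rows 80-87 [x1,x2,x3,x4=1010]: 10001010  (ones: 3)
  rows 88-95 [x1,x2,x3,x4=1011]: 00000000  (ones: 0)
  rows 96-103 [x1,x2,x3,x4=1100]: 00000000  (ones: 0)
  rows 104-111 [x1,x2,x3,x4=1101]: 00000000  (ones: 0)
  rows 112-119 [x1,x2,x3,x4=1110]: 10001010  (ones: 3)
  rows 120-127 [x1,x2,x3,x4=1111]: 00000000  (ones: 0)
Satisfying assignments = 0+0+3+3+0+0+0+0+0+0+3+0+0+0+3+0 = 12

12


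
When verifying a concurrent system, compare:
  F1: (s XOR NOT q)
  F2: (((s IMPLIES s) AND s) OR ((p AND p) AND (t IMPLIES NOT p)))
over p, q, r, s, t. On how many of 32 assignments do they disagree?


F1 = (s XOR NOT q)
F2 = (((s IMPLIES s) AND s) OR ((p AND p) AND (t IMPLIES NOT p)))
Evaluate both on each of 32 rows (bits = p,q,r,s,t):
  row 0 [00000]: F1=1 F2=0 (differ) -> 1
  row 1 [00001]: F1=1 F2=0 (differ) -> 1
  row 2 [00010]: F1=0 F2=1 (differ) -> 1
  row 3 [00011]: F1=0 F2=1 (differ) -> 1
  row 4 [00100]: F1=1 F2=0 (differ) -> 1
  row 5 [00101]: F1=1 F2=0 (differ) -> 1
  row 6 [00110]: F1=0 F2=1 (differ) -> 1
  row 7 [00111]: F1=0 F2=1 (differ) -> 1
  row 8 [01000]: F1=0 F2=0 -> 0
  row 9 [01001]: F1=0 F2=0 -> 0
  row 10 [01010]: F1=1 F2=1 -> 0
  row 11 [01011]: F1=1 F2=1 -> 0
  row 12 [01100]: F1=0 F2=0 -> 0
  row 13 [01101]: F1=0 F2=0 -> 0
  row 14 [01110]: F1=1 F2=1 -> 0
  row 15 [01111]: F1=1 F2=1 -> 0
  row 16 [10000]: F1=1 F2=1 -> 0
  row 17 [10001]: F1=1 F2=0 (differ) -> 1
  row 18 [10010]: F1=0 F2=1 (differ) -> 1
  row 19 [10011]: F1=0 F2=1 (differ) -> 1
  row 20 [10100]: F1=1 F2=1 -> 0
  row 21 [10101]: F1=1 F2=0 (differ) -> 1
  row 22 [10110]: F1=0 F2=1 (differ) -> 1
  row 23 [10111]: F1=0 F2=1 (differ) -> 1
  row 24 [11000]: F1=0 F2=1 (differ) -> 1
  row 25 [11001]: F1=0 F2=0 -> 0
  row 26 [11010]: F1=1 F2=1 -> 0
  row 27 [11011]: F1=1 F2=1 -> 0
  row 28 [11100]: F1=0 F2=1 (differ) -> 1
  row 29 [11101]: F1=0 F2=0 -> 0
  row 30 [11110]: F1=1 F2=1 -> 0
  row 31 [11111]: F1=1 F2=1 -> 0
Full result column, 8 rows per line (p,q fixed per line; r,s,t runs 000..111 left to right):
  rows 0-7 [p,q=00]: 11111111  (ones: 8)
  rows 8-15 [p,q=01]: 00000000  (ones: 0)
  rows 16-23 [p,q=10]: 01110111  (ones: 6)
  rows 24-31 [p,q=11]: 10001000  (ones: 2)
Disagreements = 8+0+6+2 = 16

16


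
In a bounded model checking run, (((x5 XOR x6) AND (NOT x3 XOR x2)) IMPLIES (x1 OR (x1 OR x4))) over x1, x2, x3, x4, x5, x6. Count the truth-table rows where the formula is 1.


Formula: (((x5 XOR x6) AND (NOT x3 XOR x2)) IMPLIES (x1 OR (x1 OR x4))) over 6 vars (64 rows)
Evaluate each row (x1, x2, x3, x4, x5, x6 as bits, MSB first):
  row 0 [000000]: (((0 XOR 0) AND (NOT 0 XOR 0)) IMPLIES (0 OR (0 OR 0))) -> 1
  row 1 [000001]: (((0 XOR 1) AND (NOT 0 XOR 0)) IMPLIES (0 OR (0 OR 0))) -> 0
  row 2 [000010]: (((1 XOR 0) AND (NOT 0 XOR 0)) IMPLIES (0 OR (0 OR 0))) -> 0
  row 3 [000011]: (((1 XOR 1) AND (NOT 0 XOR 0)) IMPLIES (0 OR (0 OR 0))) -> 1
  row 4 [000100]: (((0 XOR 0) AND (NOT 0 XOR 0)) IMPLIES (0 OR (0 OR 1))) -> 1
  (every remaining row is evaluated the same way; all 64 results are listed next)
Full result column, 8 rows per line (x1,x2,x3 fixed per line; x4,x5,x6 runs 000..111 left to right):
  rows 0-7 [x1,x2,x3=000]: 10011111  (ones: 6)
  rows 8-15 [x1,x2,x3=001]: 11111111  (ones: 8)
  rows 16-23 [x1,x2,x3=010]: 11111111  (ones: 8)
  rows 24-31 [x1,x2,x3=011]: 10011111  (ones: 6)
  rows 32-39 [x1,x2,x3=100]: 11111111  (ones: 8)
  rows 40-47 [x1,x2,x3=101]: 11111111  (ones: 8)
  rows 48-55 [x1,x2,x3=110]: 11111111  (ones: 8)
  rows 56-63 [x1,x2,x3=111]: 11111111  (ones: 8)
Count of 1-rows = 6+8+8+6+8+8+8+8 = 60

60


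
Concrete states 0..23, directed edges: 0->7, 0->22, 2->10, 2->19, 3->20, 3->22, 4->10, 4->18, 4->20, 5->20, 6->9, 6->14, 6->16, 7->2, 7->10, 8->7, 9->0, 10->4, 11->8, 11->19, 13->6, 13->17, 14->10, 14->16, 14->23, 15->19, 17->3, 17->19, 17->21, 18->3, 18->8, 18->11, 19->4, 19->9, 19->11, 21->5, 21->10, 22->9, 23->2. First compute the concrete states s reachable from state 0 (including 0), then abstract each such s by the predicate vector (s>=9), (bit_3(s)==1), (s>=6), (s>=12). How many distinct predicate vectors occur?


BFS from 0:
Concrete reachable: {0, 2, 3, 4, 7, 8, 9, 10, 11, 18, 19, 20, 22}
Abstract via predicates (s>=9), (bit_3(s)==1), (s>=6), (s>=12):
  (0,0,0,0) <- {0, 2, 3, 4}
  (0,0,1,0) <- {7}
  (0,1,1,0) <- {8}
  (1,0,1,1) <- {18, 19, 20, 22}
  (1,1,1,0) <- {9, 10, 11}
Distinct abstract states = 5

5


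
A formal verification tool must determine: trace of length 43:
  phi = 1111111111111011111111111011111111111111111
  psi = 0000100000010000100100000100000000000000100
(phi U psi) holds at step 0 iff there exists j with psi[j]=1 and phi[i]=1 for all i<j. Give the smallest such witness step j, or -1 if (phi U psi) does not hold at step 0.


(phi U psi) at 0: need smallest j with psi[j]=1 and phi[i]=1 for all i in [0,j).
Scan from step 0:
  step 0: phi=1, psi=0 -> continue
  step 1: phi=1, psi=0 -> continue
  step 2: phi=1, psi=0 -> continue
  step 3: phi=1, psi=0 -> continue
  step 4: psi=1 and phi held for [0,4) -> witness found
Witness step = 4

4


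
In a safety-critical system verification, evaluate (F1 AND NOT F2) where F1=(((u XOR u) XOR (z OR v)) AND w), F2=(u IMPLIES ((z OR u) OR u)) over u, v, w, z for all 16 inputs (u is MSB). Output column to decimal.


F1 = (((u XOR u) XOR (z OR v)) AND w)
F2 = (u IMPLIES ((z OR u) OR u))
Counterexample to F1=>F2 is where F1=1 and F2=0.
Evaluate each row (bits = u,v,w,z, MSB first):
  row 0 [0000]: F1=0 F2=1 -> F1&~F2 -> 0
  row 1 [0001]: F1=0 F2=1 -> F1&~F2 -> 0
  row 2 [0010]: F1=0 F2=1 -> F1&~F2 -> 0
  row 3 [0011]: F1=1 F2=1 -> F1&~F2 -> 0
  row 4 [0100]: F1=0 F2=1 -> F1&~F2 -> 0
  row 5 [0101]: F1=0 F2=1 -> F1&~F2 -> 0
  row 6 [0110]: F1=1 F2=1 -> F1&~F2 -> 0
  row 7 [0111]: F1=1 F2=1 -> F1&~F2 -> 0
  row 8 [1000]: F1=0 F2=1 -> F1&~F2 -> 0
  row 9 [1001]: F1=0 F2=1 -> F1&~F2 -> 0
  row 10 [1010]: F1=0 F2=1 -> F1&~F2 -> 0
  row 11 [1011]: F1=1 F2=1 -> F1&~F2 -> 0
  row 12 [1100]: F1=0 F2=1 -> F1&~F2 -> 0
  row 13 [1101]: F1=0 F2=1 -> F1&~F2 -> 0
  row 14 [1110]: F1=1 F2=1 -> F1&~F2 -> 0
  row 15 [1111]: F1=1 F2=1 -> F1&~F2 -> 0
Full result column, 4 rows per line (u,v fixed per line; w,z runs 00..11 left to right):
  rows 0-3 [u,v=00]: 0000  = hex 0
  rows 4-7 [u,v=01]: 0000  = hex 0
  rows 8-11 [u,v=10]: 0000  = hex 0
  rows 12-15 [u,v=11]: 0000  = hex 0
Counterexample vector (row 0 .. row 15) = 0000000000000000
Output column grouped in 4s = 0000 0000 0000 0000 = 0x0000
Convert to decimal digit by digit (value = value*16 + digit):
  0 -> 0
  0*16 + 0 = 0
  0*16 + 0 = 0
  0*16 + 0 = 0
Decimal = 0

0


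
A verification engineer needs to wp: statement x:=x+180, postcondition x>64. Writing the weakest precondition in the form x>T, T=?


Formula: wp(x:=E, P) = P[E/x] (substitute E for x in postcondition)
Step 1: Postcondition: x>64
Step 2: Substitute x+180 for x: x+180>64
Step 3: Solve for x: x > 64-180 = -116

-116


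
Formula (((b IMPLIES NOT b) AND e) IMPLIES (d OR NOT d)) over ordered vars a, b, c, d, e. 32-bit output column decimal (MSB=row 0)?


Formula: (((b IMPLIES NOT b) AND e) IMPLIES (d OR NOT d)) over a, b, c, d, e (32 rows)
Evaluate each row (bits = a,b,c,d,e, MSB first):
  row 0 [00000]: (((0 IMPLIES NOT 0) AND 0) IMPLIES (0 OR NOT 0)) -> 1
  row 1 [00001]: (((0 IMPLIES NOT 0) AND 1) IMPLIES (0 OR NOT 0)) -> 1
  row 2 [00010]: (((0 IMPLIES NOT 0) AND 0) IMPLIES (1 OR NOT 1)) -> 1
  row 3 [00011]: (((0 IMPLIES NOT 0) AND 1) IMPLIES (1 OR NOT 1)) -> 1
  row 4 [00100]: (((0 IMPLIES NOT 0) AND 0) IMPLIES (0 OR NOT 0)) -> 1
  row 5 [00101]: (((0 IMPLIES NOT 0) AND 1) IMPLIES (0 OR NOT 0)) -> 1
  row 6 [00110]: (((0 IMPLIES NOT 0) AND 0) IMPLIES (1 OR NOT 1)) -> 1
  row 7 [00111]: (((0 IMPLIES NOT 0) AND 1) IMPLIES (1 OR NOT 1)) -> 1
  row 8 [01000]: (((1 IMPLIES NOT 1) AND 0) IMPLIES (0 OR NOT 0)) -> 1
  row 9 [01001]: (((1 IMPLIES NOT 1) AND 1) IMPLIES (0 OR NOT 0)) -> 1
  row 10 [01010]: (((1 IMPLIES NOT 1) AND 0) IMPLIES (1 OR NOT 1)) -> 1
  row 11 [01011]: (((1 IMPLIES NOT 1) AND 1) IMPLIES (1 OR NOT 1)) -> 1
  row 12 [01100]: (((1 IMPLIES NOT 1) AND 0) IMPLIES (0 OR NOT 0)) -> 1
  row 13 [01101]: (((1 IMPLIES NOT 1) AND 1) IMPLIES (0 OR NOT 0)) -> 1
  row 14 [01110]: (((1 IMPLIES NOT 1) AND 0) IMPLIES (1 OR NOT 1)) -> 1
  row 15 [01111]: (((1 IMPLIES NOT 1) AND 1) IMPLIES (1 OR NOT 1)) -> 1
  row 16 [10000]: (((0 IMPLIES NOT 0) AND 0) IMPLIES (0 OR NOT 0)) -> 1
  row 17 [10001]: (((0 IMPLIES NOT 0) AND 1) IMPLIES (0 OR NOT 0)) -> 1
  row 18 [10010]: (((0 IMPLIES NOT 0) AND 0) IMPLIES (1 OR NOT 1)) -> 1
  row 19 [10011]: (((0 IMPLIES NOT 0) AND 1) IMPLIES (1 OR NOT 1)) -> 1
  row 20 [10100]: (((0 IMPLIES NOT 0) AND 0) IMPLIES (0 OR NOT 0)) -> 1
  row 21 [10101]: (((0 IMPLIES NOT 0) AND 1) IMPLIES (0 OR NOT 0)) -> 1
  row 22 [10110]: (((0 IMPLIES NOT 0) AND 0) IMPLIES (1 OR NOT 1)) -> 1
  row 23 [10111]: (((0 IMPLIES NOT 0) AND 1) IMPLIES (1 OR NOT 1)) -> 1
  row 24 [11000]: (((1 IMPLIES NOT 1) AND 0) IMPLIES (0 OR NOT 0)) -> 1
  row 25 [11001]: (((1 IMPLIES NOT 1) AND 1) IMPLIES (0 OR NOT 0)) -> 1
  row 26 [11010]: (((1 IMPLIES NOT 1) AND 0) IMPLIES (1 OR NOT 1)) -> 1
  row 27 [11011]: (((1 IMPLIES NOT 1) AND 1) IMPLIES (1 OR NOT 1)) -> 1
  row 28 [11100]: (((1 IMPLIES NOT 1) AND 0) IMPLIES (0 OR NOT 0)) -> 1
  row 29 [11101]: (((1 IMPLIES NOT 1) AND 1) IMPLIES (0 OR NOT 0)) -> 1
  row 30 [11110]: (((1 IMPLIES NOT 1) AND 0) IMPLIES (1 OR NOT 1)) -> 1
  row 31 [11111]: (((1 IMPLIES NOT 1) AND 1) IMPLIES (1 OR NOT 1)) -> 1
Full result column, 4 rows per line (a,b,c fixed per line; d,e runs 00..11 left to right):
  rows 0-3 [a,b,c=000]: 1111  = hex F
  rows 4-7 [a,b,c=001]: 1111  = hex F
  rows 8-11 [a,b,c=010]: 1111  = hex F
  rows 12-15 [a,b,c=011]: 1111  = hex F
  rows 16-19 [a,b,c=100]: 1111  = hex F
  rows 20-23 [a,b,c=101]: 1111  = hex F
  rows 24-27 [a,b,c=110]: 1111  = hex F
  rows 28-31 [a,b,c=111]: 1111  = hex F
Output column (row 0 .. row 31) = 11111111111111111111111111111111
Output column grouped in 4s = 1111 1111 1111 1111 1111 1111 1111 1111 = 0xFFFFFFFF
Convert to decimal digit by digit (value = value*16 + digit):
  F -> 15
  15*16 + 15 (F) = 255
  255*16 + 15 (F) = 4095
  4095*16 + 15 (F) = 65535
  65535*16 + 15 (F) = 1048575
  1048575*16 + 15 (F) = 16777215
  16777215*16 + 15 (F) = 268435455
  268435455*16 + 15 (F) = 4294967295
Decimal = 4294967295

4294967295


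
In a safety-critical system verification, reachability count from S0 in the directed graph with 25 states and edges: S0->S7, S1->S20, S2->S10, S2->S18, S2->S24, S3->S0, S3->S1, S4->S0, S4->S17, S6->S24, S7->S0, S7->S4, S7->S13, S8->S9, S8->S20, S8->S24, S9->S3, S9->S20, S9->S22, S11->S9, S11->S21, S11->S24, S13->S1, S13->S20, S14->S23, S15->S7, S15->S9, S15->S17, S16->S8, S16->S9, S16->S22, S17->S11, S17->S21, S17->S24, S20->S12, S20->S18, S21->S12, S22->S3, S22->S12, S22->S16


BFS from S0:
  layer 0: {S0}
  layer 1: {S7}
  layer 2: {S4, S13}
  layer 3: {S1, S17, S20}
  layer 4: {S11, S12, S18, S21, S24}
  layer 5: {S9}
  layer 6: {S3, S22}
  layer 7: {S16}
  layer 8: {S8}
Reachable set: {S0, S1, S3, S4, S7, S8, S9, S11, S12, S13, S16, S17, S18, S20, S21, S22, S24}
Count = 17

17


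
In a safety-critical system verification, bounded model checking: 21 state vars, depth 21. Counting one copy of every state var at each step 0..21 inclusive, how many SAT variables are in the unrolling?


BMC unrolls to depth k, creating one copy of each state var for steps 0..k.
Step count = 21 + 1 = 22 (steps 0 through 21)
Vars per step = 21
Total = 21 * 22 = 462

462


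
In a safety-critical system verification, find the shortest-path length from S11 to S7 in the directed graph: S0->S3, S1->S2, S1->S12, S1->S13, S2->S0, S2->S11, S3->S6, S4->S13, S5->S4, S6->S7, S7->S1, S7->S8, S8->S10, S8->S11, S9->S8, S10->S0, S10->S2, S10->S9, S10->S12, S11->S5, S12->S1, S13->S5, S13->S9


BFS layer-by-layer from S11:
  dist 0: {S11}
  dist 1: {S5}
  dist 2: {S4}
  dist 3: {S13}
  dist 4: {S9}
  dist 5: {S8}
  dist 6: {S10}
  dist 7: {S0, S2, S12}
  dist 8: {S1, S3}
  dist 9: {S6}
  dist 10: {S7}
  -> S7 reached at distance 10
Shortest path length = 10

10


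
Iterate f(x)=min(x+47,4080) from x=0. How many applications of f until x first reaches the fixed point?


Step 1: x=0, cap=4080, increment=47
Step 2: x grows by 47 each step until capped at 4080; fixed point is x=4080
Step 3: iterations = ceil(4080/47) = 87

87


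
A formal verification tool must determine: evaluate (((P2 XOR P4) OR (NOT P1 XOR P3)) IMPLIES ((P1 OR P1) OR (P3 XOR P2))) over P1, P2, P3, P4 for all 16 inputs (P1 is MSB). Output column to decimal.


Formula: (((P2 XOR P4) OR (NOT P1 XOR P3)) IMPLIES ((P1 OR P1) OR (P3 XOR P2))) over P1, P2, P3, P4 (16 rows)
Evaluate each row (bits = P1,P2,P3,P4, MSB first):
  row 0 [0000]: (((0 XOR 0) OR (NOT 0 XOR 0)) IMPLIES ((0 OR 0) OR (0 XOR 0))) -> 0
  row 1 [0001]: (((0 XOR 1) OR (NOT 0 XOR 0)) IMPLIES ((0 OR 0) OR (0 XOR 0))) -> 0
  row 2 [0010]: (((0 XOR 0) OR (NOT 0 XOR 1)) IMPLIES ((0 OR 0) OR (1 XOR 0))) -> 1
  row 3 [0011]: (((0 XOR 1) OR (NOT 0 XOR 1)) IMPLIES ((0 OR 0) OR (1 XOR 0))) -> 1
  row 4 [0100]: (((1 XOR 0) OR (NOT 0 XOR 0)) IMPLIES ((0 OR 0) OR (0 XOR 1))) -> 1
  row 5 [0101]: (((1 XOR 1) OR (NOT 0 XOR 0)) IMPLIES ((0 OR 0) OR (0 XOR 1))) -> 1
  row 6 [0110]: (((1 XOR 0) OR (NOT 0 XOR 1)) IMPLIES ((0 OR 0) OR (1 XOR 1))) -> 0
  row 7 [0111]: (((1 XOR 1) OR (NOT 0 XOR 1)) IMPLIES ((0 OR 0) OR (1 XOR 1))) -> 1
  row 8 [1000]: (((0 XOR 0) OR (NOT 1 XOR 0)) IMPLIES ((1 OR 1) OR (0 XOR 0))) -> 1
  row 9 [1001]: (((0 XOR 1) OR (NOT 1 XOR 0)) IMPLIES ((1 OR 1) OR (0 XOR 0))) -> 1
  row 10 [1010]: (((0 XOR 0) OR (NOT 1 XOR 1)) IMPLIES ((1 OR 1) OR (1 XOR 0))) -> 1
  row 11 [1011]: (((0 XOR 1) OR (NOT 1 XOR 1)) IMPLIES ((1 OR 1) OR (1 XOR 0))) -> 1
  row 12 [1100]: (((1 XOR 0) OR (NOT 1 XOR 0)) IMPLIES ((1 OR 1) OR (0 XOR 1))) -> 1
  row 13 [1101]: (((1 XOR 1) OR (NOT 1 XOR 0)) IMPLIES ((1 OR 1) OR (0 XOR 1))) -> 1
  row 14 [1110]: (((1 XOR 0) OR (NOT 1 XOR 1)) IMPLIES ((1 OR 1) OR (1 XOR 1))) -> 1
  row 15 [1111]: (((1 XOR 1) OR (NOT 1 XOR 1)) IMPLIES ((1 OR 1) OR (1 XOR 1))) -> 1
Full result column, 4 rows per line (P1,P2 fixed per line; P3,P4 runs 00..11 left to right):
  rows 0-3 [P1,P2=00]: 0011  = hex 3
  rows 4-7 [P1,P2=01]: 1101  = hex D
  rows 8-11 [P1,P2=10]: 1111  = hex F
  rows 12-15 [P1,P2=11]: 1111  = hex F
Output column (row 0 .. row 15) = 0011110111111111
Output column grouped in 4s = 0011 1101 1111 1111 = 0x3DFF
Convert to decimal digit by digit (value = value*16 + digit):
  3 -> 3
  3*16 + 13 (D) = 61
  61*16 + 15 (F) = 991
  991*16 + 15 (F) = 15871
Decimal = 15871

15871


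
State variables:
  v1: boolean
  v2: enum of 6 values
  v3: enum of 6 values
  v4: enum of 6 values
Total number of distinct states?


State space = product of domain sizes of all variables.
Domain sizes:
  v1 (boolean): 2
  v2 (enum of 6 values): 6
  v3 (enum of 6 values): 6
  v4 (enum of 6 values): 6
Product = 2 * 6 * 6 * 6 = 432

432


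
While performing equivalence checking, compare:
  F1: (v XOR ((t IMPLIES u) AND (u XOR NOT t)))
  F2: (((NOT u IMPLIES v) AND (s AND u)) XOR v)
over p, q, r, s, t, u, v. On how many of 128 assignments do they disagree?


F1 = (v XOR ((t IMPLIES u) AND (u XOR NOT t)))
F2 = (((NOT u IMPLIES v) AND (s AND u)) XOR v)
Evaluate both on each of 128 rows (bits = p,q,r,s,t,u,v):
  row 0 [0000000]: F1=1 F2=0 (differ) -> 1
  row 1 [0000001]: F1=0 F2=1 (differ) -> 1
  row 2 [0000010]: F1=0 F2=0 -> 0
  row 3 [0000011]: F1=1 F2=1 -> 0
  row 4 [0000100]: F1=0 F2=0 -> 0
  (every remaining row is evaluated the same way; all 128 results are listed next)
Full result column, 8 rows per line (p,q,r,s fixed per line; t,u,v runs 000..111 left to right):
  rows 0-7 [p,q,r,s=0000]: 11000011  (ones: 4)
  rows 8-15 [p,q,r,s=0001]: 11110000  (ones: 4)
  rows 16-23 [p,q,r,s=0010]: 11000011  (ones: 4)
  rows 24-31 [p,q,r,s=0011]: 11110000  (ones: 4)
  rows 32-39 [p,q,r,s=0100]: 11000011  (ones: 4)
  rows 40-47 [p,q,r,s=0101]: 11110000  (ones: 4)
  rows 48-55 [p,q,r,s=0110]: 11000011  (ones: 4)
  rows 56-63 [p,q,r,s=0111]: 11110000  (ones: 4)
  rows 64-71 [p,q,r,s=1000]: 11000011  (ones: 4)
  rows 72-79 [p,q,r,s=1001]: 11110000  (ones: 4)
  rows 80-87 [p,q,r,s=1010]: 11000011  (ones: 4)
  rows 88-95 [p,q,r,s=1011]: 11110000  (ones: 4)
  rows 96-103 [p,q,r,s=1100]: 11000011  (ones: 4)
  rows 104-111 [p,q,r,s=1101]: 11110000  (ones: 4)
  rows 112-119 [p,q,r,s=1110]: 11000011  (ones: 4)
  rows 120-127 [p,q,r,s=1111]: 11110000  (ones: 4)
Disagreements = 4+4+4+4+4+4+4+4+4+4+4+4+4+4+4+4 = 64

64


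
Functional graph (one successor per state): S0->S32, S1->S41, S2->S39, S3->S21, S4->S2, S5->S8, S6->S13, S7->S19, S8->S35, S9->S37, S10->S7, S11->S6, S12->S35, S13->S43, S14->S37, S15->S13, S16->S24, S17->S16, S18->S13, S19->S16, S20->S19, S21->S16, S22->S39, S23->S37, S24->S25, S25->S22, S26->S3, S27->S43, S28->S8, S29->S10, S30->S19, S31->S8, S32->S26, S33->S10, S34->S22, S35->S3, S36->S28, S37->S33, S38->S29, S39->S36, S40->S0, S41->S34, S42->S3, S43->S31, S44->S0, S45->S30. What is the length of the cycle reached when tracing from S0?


Trace from S0 until a state repeats:
  S0 -> S32 -> S26 -> S3 -> S21 -> S16 -> S24 -> S25 -> S22 -> S39 -> S36 -> S28 -> S8 -> S35 -> S3
S3 first seen at step 3, revisited at step 14.
Cycle length = 14 - 3 = 11

11


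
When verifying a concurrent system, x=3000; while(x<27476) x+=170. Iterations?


Step 1: x goes from 3000 toward 27476 by 170; the body runs while x<27476, so iterations = ceil((bound-start)/step)
Step 2: Distance=24476
Step 3: ceil(24476/170)=144

144


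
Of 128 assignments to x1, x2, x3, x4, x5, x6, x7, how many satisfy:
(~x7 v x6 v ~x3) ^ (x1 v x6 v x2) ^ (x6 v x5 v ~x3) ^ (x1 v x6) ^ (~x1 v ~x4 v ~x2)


CNF with 5 clauses over 7 vars (128 assignments).
An assignment satisfies CNF iff every clause has >=1 true literal.
Check each row (bits = x1,x2,x3,x4,x5,x6,x7; clause T/F shown):
  row 0 [0000000]: clauses=TFTFT -> 0
  row 1 [0000001]: clauses=TFTFT -> 0
  row 2 [0000010]: clauses=TTTTT -> 1
  row 3 [0000011]: clauses=TTTTT -> 1
  row 4 [0000100]: clauses=TFTFT -> 0
  (every remaining row is evaluated the same way; all 128 results are listed next)
Full result column, 8 rows per line (x1,x2,x3,x4 fixed per line; x5,x6,x7 runs 000..111 left to right):
  rows 0-7 [x1,x2,x3,x4=0000]: 00110011  (ones: 4)
  rows 8-15 [x1,x2,x3,x4=0001]: 00110011  (ones: 4)
  rows 16-23 [x1,x2,x3,x4=0010]: 00110011  (ones: 4)
  rows 24-31 [x1,x2,x3,x4=0011]: 00110011  (ones: 4)
  rows 32-39 [x1,x2,x3,x4=0100]: 00110011  (ones: 4)
  rows 40-47 [x1,x2,x3,x4=0101]: 00110011  (ones: 4)
  rows 48-55 [x1,x2,x3,x4=0110]: 00110011  (ones: 4)
  rows 56-63 [x1,x2,x3,x4=0111]: 00110011  (ones: 4)
  rows 64-71 [x1,x2,x3,x4=1000]: 11111111  (ones: 8)
  rows 72-79 [x1,x2,x3,x4=1001]: 11111111  (ones: 8)
  rows 80-87 [x1,x2,x3,x4=1010]: 00111011  (ones: 5)
  rows 88-95 [x1,x2,x3,x4=1011]: 00111011  (ones: 5)
  rows 96-103 [x1,x2,x3,x4=1100]: 11111111  (ones: 8)
  rows 104-111 [x1,x2,x3,x4=1101]: 00000000  (ones: 0)
  rows 112-119 [x1,x2,x3,x4=1110]: 00111011  (ones: 5)
  rows 120-127 [x1,x2,x3,x4=1111]: 00000000  (ones: 0)
Satisfying assignments = 4+4+4+4+4+4+4+4+8+8+5+5+8+0+5+0 = 71

71


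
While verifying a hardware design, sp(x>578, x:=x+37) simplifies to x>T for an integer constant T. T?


Formula: sp(P, x:=E) = exists old_x. (x = E[old_x/x]) AND P[old_x/x] (old_x is the value of x before the assignment; eliminate old_x by solving x = E[old_x/x] for old_x)
Step 1: Precondition P: x>578, i.e. old_x > 578
Step 2: Assignment gives x = old_x + 37, so old_x = x - 37
Step 3: Substitute into P: x - 37 > 578
Step 4: Simplify: x > 578+37 = 615

615


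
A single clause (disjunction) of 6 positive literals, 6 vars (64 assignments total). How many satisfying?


Step 1: Total=2^6=64
Step 2: Unsat when all 6 false: 2^0=1
Step 3: Sat=64-1=63

63


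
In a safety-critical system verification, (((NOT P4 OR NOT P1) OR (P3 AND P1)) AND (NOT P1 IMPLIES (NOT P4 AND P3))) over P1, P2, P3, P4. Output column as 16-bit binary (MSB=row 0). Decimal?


Formula: (((NOT P4 OR NOT P1) OR (P3 AND P1)) AND (NOT P1 IMPLIES (NOT P4 AND P3))) over P1, P2, P3, P4 (16 rows)
Evaluate each row (bits = P1,P2,P3,P4, MSB first):
  row 0 [0000]: (((NOT 0 OR NOT 0) OR (0 AND 0)) AND (NOT 0 IMPLIES (NOT 0 AND 0))) -> 0
  row 1 [0001]: (((NOT 1 OR NOT 0) OR (0 AND 0)) AND (NOT 0 IMPLIES (NOT 1 AND 0))) -> 0
  row 2 [0010]: (((NOT 0 OR NOT 0) OR (1 AND 0)) AND (NOT 0 IMPLIES (NOT 0 AND 1))) -> 1
  row 3 [0011]: (((NOT 1 OR NOT 0) OR (1 AND 0)) AND (NOT 0 IMPLIES (NOT 1 AND 1))) -> 0
  row 4 [0100]: (((NOT 0 OR NOT 0) OR (0 AND 0)) AND (NOT 0 IMPLIES (NOT 0 AND 0))) -> 0
  row 5 [0101]: (((NOT 1 OR NOT 0) OR (0 AND 0)) AND (NOT 0 IMPLIES (NOT 1 AND 0))) -> 0
  row 6 [0110]: (((NOT 0 OR NOT 0) OR (1 AND 0)) AND (NOT 0 IMPLIES (NOT 0 AND 1))) -> 1
  row 7 [0111]: (((NOT 1 OR NOT 0) OR (1 AND 0)) AND (NOT 0 IMPLIES (NOT 1 AND 1))) -> 0
  row 8 [1000]: (((NOT 0 OR NOT 1) OR (0 AND 1)) AND (NOT 1 IMPLIES (NOT 0 AND 0))) -> 1
  row 9 [1001]: (((NOT 1 OR NOT 1) OR (0 AND 1)) AND (NOT 1 IMPLIES (NOT 1 AND 0))) -> 0
  row 10 [1010]: (((NOT 0 OR NOT 1) OR (1 AND 1)) AND (NOT 1 IMPLIES (NOT 0 AND 1))) -> 1
  row 11 [1011]: (((NOT 1 OR NOT 1) OR (1 AND 1)) AND (NOT 1 IMPLIES (NOT 1 AND 1))) -> 1
  row 12 [1100]: (((NOT 0 OR NOT 1) OR (0 AND 1)) AND (NOT 1 IMPLIES (NOT 0 AND 0))) -> 1
  row 13 [1101]: (((NOT 1 OR NOT 1) OR (0 AND 1)) AND (NOT 1 IMPLIES (NOT 1 AND 0))) -> 0
  row 14 [1110]: (((NOT 0 OR NOT 1) OR (1 AND 1)) AND (NOT 1 IMPLIES (NOT 0 AND 1))) -> 1
  row 15 [1111]: (((NOT 1 OR NOT 1) OR (1 AND 1)) AND (NOT 1 IMPLIES (NOT 1 AND 1))) -> 1
Full result column, 4 rows per line (P1,P2 fixed per line; P3,P4 runs 00..11 left to right):
  rows 0-3 [P1,P2=00]: 0010  = hex 2
  rows 4-7 [P1,P2=01]: 0010  = hex 2
  rows 8-11 [P1,P2=10]: 1011  = hex B
  rows 12-15 [P1,P2=11]: 1011  = hex B
Output column (row 0 .. row 15) = 0010001010111011
Output column grouped in 4s = 0010 0010 1011 1011 = 0x22BB
Convert to decimal digit by digit (value = value*16 + digit):
  2 -> 2
  2*16 + 2 = 34
  34*16 + 11 (B) = 555
  555*16 + 11 (B) = 8891
Decimal = 8891

8891


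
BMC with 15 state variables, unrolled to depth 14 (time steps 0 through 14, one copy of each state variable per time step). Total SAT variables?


BMC unrolls to depth k, creating one copy of each state var for steps 0..k.
Step count = 14 + 1 = 15 (steps 0 through 14)
Vars per step = 15
Total = 15 * 15 = 225

225


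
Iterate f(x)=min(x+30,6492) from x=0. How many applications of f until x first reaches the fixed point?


Step 1: x=0, cap=6492, increment=30
Step 2: x grows by 30 each step until capped at 6492; fixed point is x=6492
Step 3: iterations = ceil(6492/30) = 217

217


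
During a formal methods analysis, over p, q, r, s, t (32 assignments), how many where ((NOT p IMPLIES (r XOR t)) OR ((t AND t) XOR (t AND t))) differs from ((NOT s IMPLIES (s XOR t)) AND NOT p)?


F1 = ((NOT p IMPLIES (r XOR t)) OR ((t AND t) XOR (t AND t)))
F2 = ((NOT s IMPLIES (s XOR t)) AND NOT p)
Evaluate both on each of 32 rows (bits = p,q,r,s,t):
  row 0 [00000]: F1=0 F2=0 -> 0
  row 1 [00001]: F1=1 F2=1 -> 0
  row 2 [00010]: F1=0 F2=1 (differ) -> 1
  row 3 [00011]: F1=1 F2=1 -> 0
  row 4 [00100]: F1=1 F2=0 (differ) -> 1
  row 5 [00101]: F1=0 F2=1 (differ) -> 1
  row 6 [00110]: F1=1 F2=1 -> 0
  row 7 [00111]: F1=0 F2=1 (differ) -> 1
  row 8 [01000]: F1=0 F2=0 -> 0
  row 9 [01001]: F1=1 F2=1 -> 0
  row 10 [01010]: F1=0 F2=1 (differ) -> 1
  row 11 [01011]: F1=1 F2=1 -> 0
  row 12 [01100]: F1=1 F2=0 (differ) -> 1
  row 13 [01101]: F1=0 F2=1 (differ) -> 1
  row 14 [01110]: F1=1 F2=1 -> 0
  row 15 [01111]: F1=0 F2=1 (differ) -> 1
  row 16 [10000]: F1=1 F2=0 (differ) -> 1
  row 17 [10001]: F1=1 F2=0 (differ) -> 1
  row 18 [10010]: F1=1 F2=0 (differ) -> 1
  row 19 [10011]: F1=1 F2=0 (differ) -> 1
  row 20 [10100]: F1=1 F2=0 (differ) -> 1
  row 21 [10101]: F1=1 F2=0 (differ) -> 1
  row 22 [10110]: F1=1 F2=0 (differ) -> 1
  row 23 [10111]: F1=1 F2=0 (differ) -> 1
  row 24 [11000]: F1=1 F2=0 (differ) -> 1
  row 25 [11001]: F1=1 F2=0 (differ) -> 1
  row 26 [11010]: F1=1 F2=0 (differ) -> 1
  row 27 [11011]: F1=1 F2=0 (differ) -> 1
  row 28 [11100]: F1=1 F2=0 (differ) -> 1
  row 29 [11101]: F1=1 F2=0 (differ) -> 1
  row 30 [11110]: F1=1 F2=0 (differ) -> 1
  row 31 [11111]: F1=1 F2=0 (differ) -> 1
Full result column, 8 rows per line (p,q fixed per line; r,s,t runs 000..111 left to right):
  rows 0-7 [p,q=00]: 00101101  (ones: 4)
  rows 8-15 [p,q=01]: 00101101  (ones: 4)
  rows 16-23 [p,q=10]: 11111111  (ones: 8)
  rows 24-31 [p,q=11]: 11111111  (ones: 8)
Disagreements = 4+4+8+8 = 24

24


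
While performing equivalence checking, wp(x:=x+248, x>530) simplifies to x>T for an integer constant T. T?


Formula: wp(x:=E, P) = P[E/x] (substitute E for x in postcondition)
Step 1: Postcondition: x>530
Step 2: Substitute x+248 for x: x+248>530
Step 3: Solve for x: x > 530-248 = 282

282


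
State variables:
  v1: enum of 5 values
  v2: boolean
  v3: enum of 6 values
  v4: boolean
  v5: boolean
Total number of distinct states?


State space = product of domain sizes of all variables.
Domain sizes:
  v1 (enum of 5 values): 5
  v2 (boolean): 2
  v3 (enum of 6 values): 6
  v4 (boolean): 2
  v5 (boolean): 2
Product = 5 * 2 * 6 * 2 * 2 = 240

240


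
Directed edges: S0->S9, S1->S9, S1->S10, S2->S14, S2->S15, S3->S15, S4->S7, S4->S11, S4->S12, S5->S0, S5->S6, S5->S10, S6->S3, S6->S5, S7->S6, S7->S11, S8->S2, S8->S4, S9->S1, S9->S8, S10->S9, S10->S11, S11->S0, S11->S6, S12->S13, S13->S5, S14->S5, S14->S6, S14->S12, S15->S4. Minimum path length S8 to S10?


BFS layer-by-layer from S8:
  dist 0: {S8}
  dist 1: {S2, S4}
  dist 2: {S7, S11, S12, S14, S15}
  dist 3: {S0, S5, S6, S13}
  dist 4: {S3, S9, S10}
  -> S10 reached at distance 4
Shortest path length = 4

4


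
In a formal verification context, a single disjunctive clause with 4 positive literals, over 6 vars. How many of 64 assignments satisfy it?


Step 1: Total=2^6=64
Step 2: Unsat when all 4 false: 2^2=4
Step 3: Sat=64-4=60

60


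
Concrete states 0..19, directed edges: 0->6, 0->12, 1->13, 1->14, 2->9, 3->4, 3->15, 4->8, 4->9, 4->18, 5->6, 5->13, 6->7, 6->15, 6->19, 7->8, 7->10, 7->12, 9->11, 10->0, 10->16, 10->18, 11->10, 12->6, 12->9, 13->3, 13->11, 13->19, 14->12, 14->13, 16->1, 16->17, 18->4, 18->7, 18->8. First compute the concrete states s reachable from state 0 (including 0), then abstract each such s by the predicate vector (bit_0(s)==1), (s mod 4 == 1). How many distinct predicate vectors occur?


BFS from 0:
Concrete reachable: {0, 1, 3, 4, 6, 7, 8, 9, 10, 11, 12, 13, 14, 15, 16, 17, 18, 19}
Abstract via predicates (bit_0(s)==1), (s mod 4 == 1):
  (0,0) <- {0, 4, 6, 8, 10, 12, 14, 16, 18}
  (1,0) <- {3, 7, 11, 15, 19}
  (1,1) <- {1, 9, 13, 17}
Distinct abstract states = 3

3


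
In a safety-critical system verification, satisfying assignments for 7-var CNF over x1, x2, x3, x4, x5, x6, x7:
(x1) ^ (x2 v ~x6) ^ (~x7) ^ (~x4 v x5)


CNF with 4 clauses over 7 vars (128 assignments).
An assignment satisfies CNF iff every clause has >=1 true literal.
Check each row (bits = x1,x2,x3,x4,x5,x6,x7; clause T/F shown):
  row 0 [0000000]: clauses=FTTT -> 0
  row 1 [0000001]: clauses=FTFT -> 0
  row 2 [0000010]: clauses=FFTT -> 0
  row 3 [0000011]: clauses=FFFT -> 0
  row 4 [0000100]: clauses=FTTT -> 0
  (every remaining row is evaluated the same way; all 128 results are listed next)
Full result column, 8 rows per line (x1,x2,x3,x4 fixed per line; x5,x6,x7 runs 000..111 left to right):
  rows 0-7 [x1,x2,x3,x4=0000]: 00000000  (ones: 0)
  rows 8-15 [x1,x2,x3,x4=0001]: 00000000  (ones: 0)
  rows 16-23 [x1,x2,x3,x4=0010]: 00000000  (ones: 0)
  rows 24-31 [x1,x2,x3,x4=0011]: 00000000  (ones: 0)
  rows 32-39 [x1,x2,x3,x4=0100]: 00000000  (ones: 0)
  rows 40-47 [x1,x2,x3,x4=0101]: 00000000  (ones: 0)
  rows 48-55 [x1,x2,x3,x4=0110]: 00000000  (ones: 0)
  rows 56-63 [x1,x2,x3,x4=0111]: 00000000  (ones: 0)
  rows 64-71 [x1,x2,x3,x4=1000]: 10001000  (ones: 2)
  rows 72-79 [x1,x2,x3,x4=1001]: 00001000  (ones: 1)
  rows 80-87 [x1,x2,x3,x4=1010]: 10001000  (ones: 2)
  rows 88-95 [x1,x2,x3,x4=1011]: 00001000  (ones: 1)
  rows 96-103 [x1,x2,x3,x4=1100]: 10101010  (ones: 4)
  rows 104-111 [x1,x2,x3,x4=1101]: 00001010  (ones: 2)
  rows 112-119 [x1,x2,x3,x4=1110]: 10101010  (ones: 4)
  rows 120-127 [x1,x2,x3,x4=1111]: 00001010  (ones: 2)
Satisfying assignments = 0+0+0+0+0+0+0+0+2+1+2+1+4+2+4+2 = 18

18


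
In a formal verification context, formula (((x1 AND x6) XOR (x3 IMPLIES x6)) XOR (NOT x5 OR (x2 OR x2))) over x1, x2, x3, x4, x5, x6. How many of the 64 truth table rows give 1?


Formula: (((x1 AND x6) XOR (x3 IMPLIES x6)) XOR (NOT x5 OR (x2 OR x2))) over 6 vars (64 rows)
Evaluate each row (x1, x2, x3, x4, x5, x6 as bits, MSB first):
  row 0 [000000]: (((0 AND 0) XOR (0 IMPLIES 0)) XOR (NOT 0 OR (0 OR 0))) -> 0
  row 1 [000001]: (((0 AND 1) XOR (0 IMPLIES 1)) XOR (NOT 0 OR (0 OR 0))) -> 0
  row 2 [000010]: (((0 AND 0) XOR (0 IMPLIES 0)) XOR (NOT 1 OR (0 OR 0))) -> 1
  row 3 [000011]: (((0 AND 1) XOR (0 IMPLIES 1)) XOR (NOT 1 OR (0 OR 0))) -> 1
  row 4 [000100]: (((0 AND 0) XOR (0 IMPLIES 0)) XOR (NOT 0 OR (0 OR 0))) -> 0
  (every remaining row is evaluated the same way; all 64 results are listed next)
Full result column, 8 rows per line (x1,x2,x3 fixed per line; x4,x5,x6 runs 000..111 left to right):
  rows 0-7 [x1,x2,x3=000]: 00110011  (ones: 4)
  rows 8-15 [x1,x2,x3=001]: 10011001  (ones: 4)
  rows 16-23 [x1,x2,x3=010]: 00000000  (ones: 0)
  rows 24-31 [x1,x2,x3=011]: 10101010  (ones: 4)
  rows 32-39 [x1,x2,x3=100]: 01100110  (ones: 4)
  rows 40-47 [x1,x2,x3=101]: 11001100  (ones: 4)
  rows 48-55 [x1,x2,x3=110]: 01010101  (ones: 4)
  rows 56-63 [x1,x2,x3=111]: 11111111  (ones: 8)
Count of 1-rows = 4+4+0+4+4+4+4+8 = 32

32


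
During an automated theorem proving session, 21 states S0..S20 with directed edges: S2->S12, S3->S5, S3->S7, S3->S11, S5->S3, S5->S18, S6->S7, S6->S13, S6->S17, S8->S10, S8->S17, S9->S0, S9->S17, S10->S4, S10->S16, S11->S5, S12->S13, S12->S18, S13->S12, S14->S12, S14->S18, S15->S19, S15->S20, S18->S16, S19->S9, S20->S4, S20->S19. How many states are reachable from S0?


BFS from S0:
  layer 0: {S0}
Reachable set: {S0}
Count = 1

1


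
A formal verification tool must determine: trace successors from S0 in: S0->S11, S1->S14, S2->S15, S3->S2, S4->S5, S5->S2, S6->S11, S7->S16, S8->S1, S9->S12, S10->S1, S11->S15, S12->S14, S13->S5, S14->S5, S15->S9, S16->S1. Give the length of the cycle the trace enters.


Trace from S0 until a state repeats:
  S0 -> S11 -> S15 -> S9 -> S12 -> S14 -> S5 -> S2 -> S15
S15 first seen at step 2, revisited at step 8.
Cycle length = 8 - 2 = 6

6


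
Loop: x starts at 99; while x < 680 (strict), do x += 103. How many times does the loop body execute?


Step 1: x goes from 99 toward 680 by 103; the body runs while x<680, so iterations = ceil((bound-start)/step)
Step 2: Distance=581
Step 3: ceil(581/103)=6

6


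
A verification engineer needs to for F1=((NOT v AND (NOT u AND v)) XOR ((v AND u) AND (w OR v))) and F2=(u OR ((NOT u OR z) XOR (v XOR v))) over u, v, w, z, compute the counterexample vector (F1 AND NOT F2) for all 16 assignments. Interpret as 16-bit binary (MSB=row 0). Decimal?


F1 = ((NOT v AND (NOT u AND v)) XOR ((v AND u) AND (w OR v)))
F2 = (u OR ((NOT u OR z) XOR (v XOR v)))
Counterexample to F1=>F2 is where F1=1 and F2=0.
Evaluate each row (bits = u,v,w,z, MSB first):
  row 0 [0000]: F1=0 F2=1 -> F1&~F2 -> 0
  row 1 [0001]: F1=0 F2=1 -> F1&~F2 -> 0
  row 2 [0010]: F1=0 F2=1 -> F1&~F2 -> 0
  row 3 [0011]: F1=0 F2=1 -> F1&~F2 -> 0
  row 4 [0100]: F1=0 F2=1 -> F1&~F2 -> 0
  row 5 [0101]: F1=0 F2=1 -> F1&~F2 -> 0
  row 6 [0110]: F1=0 F2=1 -> F1&~F2 -> 0
  row 7 [0111]: F1=0 F2=1 -> F1&~F2 -> 0
  row 8 [1000]: F1=0 F2=1 -> F1&~F2 -> 0
  row 9 [1001]: F1=0 F2=1 -> F1&~F2 -> 0
  row 10 [1010]: F1=0 F2=1 -> F1&~F2 -> 0
  row 11 [1011]: F1=0 F2=1 -> F1&~F2 -> 0
  row 12 [1100]: F1=1 F2=1 -> F1&~F2 -> 0
  row 13 [1101]: F1=1 F2=1 -> F1&~F2 -> 0
  row 14 [1110]: F1=1 F2=1 -> F1&~F2 -> 0
  row 15 [1111]: F1=1 F2=1 -> F1&~F2 -> 0
Full result column, 4 rows per line (u,v fixed per line; w,z runs 00..11 left to right):
  rows 0-3 [u,v=00]: 0000  = hex 0
  rows 4-7 [u,v=01]: 0000  = hex 0
  rows 8-11 [u,v=10]: 0000  = hex 0
  rows 12-15 [u,v=11]: 0000  = hex 0
Counterexample vector (row 0 .. row 15) = 0000000000000000
Output column grouped in 4s = 0000 0000 0000 0000 = 0x0000
Convert to decimal digit by digit (value = value*16 + digit):
  0 -> 0
  0*16 + 0 = 0
  0*16 + 0 = 0
  0*16 + 0 = 0
Decimal = 0

0
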